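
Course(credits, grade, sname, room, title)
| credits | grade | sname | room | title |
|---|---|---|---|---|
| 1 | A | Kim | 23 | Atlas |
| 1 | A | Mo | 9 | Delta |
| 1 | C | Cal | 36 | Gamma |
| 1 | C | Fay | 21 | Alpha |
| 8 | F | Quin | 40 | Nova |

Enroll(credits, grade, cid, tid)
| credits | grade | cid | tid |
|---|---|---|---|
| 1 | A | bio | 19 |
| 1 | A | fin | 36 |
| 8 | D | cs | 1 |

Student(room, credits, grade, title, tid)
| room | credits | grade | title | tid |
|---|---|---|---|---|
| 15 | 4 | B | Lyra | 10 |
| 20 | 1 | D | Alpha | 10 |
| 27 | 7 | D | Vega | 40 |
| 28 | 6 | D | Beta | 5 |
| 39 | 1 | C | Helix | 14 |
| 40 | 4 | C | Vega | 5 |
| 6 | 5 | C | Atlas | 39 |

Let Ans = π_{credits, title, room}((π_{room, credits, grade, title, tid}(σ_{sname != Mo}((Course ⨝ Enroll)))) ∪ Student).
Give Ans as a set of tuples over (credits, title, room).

Joining Course and Enroll on credits, grade yields {(1, A, Kim, 23, Atlas, bio, 19), (1, A, Kim, 23, Atlas, fin, 36), (1, A, Mo, 9, Delta, bio, 19), (1, A, Mo, 9, Delta, fin, 36)}.
Filtering on sname != Mo leaves {(1, A, Kim, 23, Atlas, bio, 19), (1, A, Kim, 23, Atlas, fin, 36)}.
Projecting to room, credits, grade, title, tid: {(23, 1, A, Atlas, 19), (23, 1, A, Atlas, 36)}
Set union of the two operands is {(15, 4, B, Lyra, 10), (20, 1, D, Alpha, 10), (23, 1, A, Atlas, 19), (23, 1, A, Atlas, 36), (27, 7, D, Vega, 40), (28, 6, D, Beta, 5), (39, 1, C, Helix, 14), (40, 4, C, Vega, 5), (6, 5, C, Atlas, 39)}.
Projecting to credits, title, room (1 duplicate(s) eliminated): {(1, Alpha, 20), (1, Atlas, 23), (1, Helix, 39), (4, Lyra, 15), (4, Vega, 40), (5, Atlas, 6), (6, Beta, 28), (7, Vega, 27)}

{(1, Alpha, 20), (1, Atlas, 23), (1, Helix, 39), (4, Lyra, 15), (4, Vega, 40), (5, Atlas, 6), (6, Beta, 28), (7, Vega, 27)}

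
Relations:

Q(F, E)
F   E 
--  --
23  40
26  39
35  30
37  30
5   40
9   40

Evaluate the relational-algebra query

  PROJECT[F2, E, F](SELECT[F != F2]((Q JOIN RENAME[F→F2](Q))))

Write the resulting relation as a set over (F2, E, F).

{(23, 40, 5), (23, 40, 9), (35, 30, 37), (37, 30, 35), (5, 40, 23), (5, 40, 9), (9, 40, 23), (9, 40, 5)}

ρ[F→F2]: schema becomes (F2, E); tuples unchanged.
Joining Q and RENAME[F→F2](Q) on E yields {(23, 40, 23), (23, 40, 5), (23, 40, 9), (26, 39, 26), (35, 30, 35), (35, 30, 37), (37, 30, 35), (37, 30, 37), (5, 40, 23), (5, 40, 5), (5, 40, 9), (9, 40, 23), (9, 40, 5), (9, 40, 9)}.
σ[F != F2]: keep tuples satisfying F != F2 → {(23, 40, 5), (23, 40, 9), (35, 30, 37), (37, 30, 35), (5, 40, 23), (5, 40, 9), (9, 40, 23), (9, 40, 5)}
π[F2, E, F]: project onto (F2, E, F) → {(23, 40, 5), (23, 40, 9), (35, 30, 37), (37, 30, 35), (5, 40, 23), (5, 40, 9), (9, 40, 23), (9, 40, 5)}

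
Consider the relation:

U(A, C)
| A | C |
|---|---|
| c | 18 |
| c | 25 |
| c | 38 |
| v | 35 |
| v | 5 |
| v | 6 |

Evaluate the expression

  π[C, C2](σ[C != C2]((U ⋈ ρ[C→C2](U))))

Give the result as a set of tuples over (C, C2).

ρ[C→C2]: schema becomes (A, C2); tuples unchanged.
U ⋈ ρ[C→C2](U) (natural join on A): {(c, 18, 18), (c, 18, 25), (c, 18, 38), (c, 25, 18), (c, 25, 25), (c, 25, 38), (c, 38, 18), (c, 38, 25), (c, 38, 38), (v, 35, 35), (v, 35, 5), (v, 35, 6), (v, 5, 35), (v, 5, 5), (v, 5, 6), (v, 6, 35), (v, 6, 5), (v, 6, 6)}
Apply σ_{C != C2}; surviving tuples: {(c, 18, 25), (c, 18, 38), (c, 25, 18), (c, 25, 38), (c, 38, 18), (c, 38, 25), (v, 35, 5), (v, 35, 6), (v, 5, 35), (v, 5, 6), (v, 6, 35), (v, 6, 5)}
π[C, C2]: project onto (C, C2) → {(18, 25), (18, 38), (25, 18), (25, 38), (35, 5), (35, 6), (38, 18), (38, 25), (5, 35), (5, 6), (6, 35), (6, 5)}

{(18, 25), (18, 38), (25, 18), (25, 38), (35, 5), (35, 6), (38, 18), (38, 25), (5, 35), (5, 6), (6, 35), (6, 5)}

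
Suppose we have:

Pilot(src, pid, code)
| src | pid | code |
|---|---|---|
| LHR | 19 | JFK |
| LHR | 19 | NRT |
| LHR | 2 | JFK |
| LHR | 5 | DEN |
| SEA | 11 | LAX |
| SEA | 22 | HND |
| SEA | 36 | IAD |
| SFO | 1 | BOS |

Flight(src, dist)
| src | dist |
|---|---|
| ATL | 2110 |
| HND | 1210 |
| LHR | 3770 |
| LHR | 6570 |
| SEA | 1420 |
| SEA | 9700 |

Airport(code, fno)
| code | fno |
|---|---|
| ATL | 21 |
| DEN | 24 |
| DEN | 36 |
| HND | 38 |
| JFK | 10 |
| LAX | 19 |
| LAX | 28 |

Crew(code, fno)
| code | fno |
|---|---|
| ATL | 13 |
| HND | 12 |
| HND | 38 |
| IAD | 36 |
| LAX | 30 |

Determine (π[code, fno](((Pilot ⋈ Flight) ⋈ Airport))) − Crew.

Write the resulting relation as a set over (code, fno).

{(DEN, 24), (DEN, 36), (JFK, 10), (LAX, 19), (LAX, 28)}

Joining Pilot and Flight on src yields {(LHR, 19, JFK, 3770), (LHR, 19, JFK, 6570), (LHR, 19, NRT, 3770), (LHR, 19, NRT, 6570), (LHR, 2, JFK, 3770), (LHR, 2, JFK, 6570), (LHR, 5, DEN, 3770), (LHR, 5, DEN, 6570), (SEA, 11, LAX, 1420), (SEA, 11, LAX, 9700), (SEA, 22, HND, 1420), (SEA, 22, HND, 9700), (SEA, 36, IAD, 1420), (SEA, 36, IAD, 9700)}.
Joining (Pilot ⋈ Flight) and Airport on code yields {(LHR, 19, JFK, 3770, 10), (LHR, 19, JFK, 6570, 10), (LHR, 2, JFK, 3770, 10), (LHR, 2, JFK, 6570, 10), (LHR, 5, DEN, 3770, 24), (LHR, 5, DEN, 3770, 36), (LHR, 5, DEN, 6570, 24), (LHR, 5, DEN, 6570, 36), (SEA, 11, LAX, 1420, 19), (SEA, 11, LAX, 1420, 28), (SEA, 11, LAX, 9700, 19), (SEA, 11, LAX, 9700, 28), (SEA, 22, HND, 1420, 38), (SEA, 22, HND, 9700, 38)}.
π[code, fno]: project onto (code, fno) (8 duplicate(s) eliminated) → {(DEN, 24), (DEN, 36), (HND, 38), (JFK, 10), (LAX, 19), (LAX, 28)}
Taking the difference: {(DEN, 24), (DEN, 36), (JFK, 10), (LAX, 19), (LAX, 28)}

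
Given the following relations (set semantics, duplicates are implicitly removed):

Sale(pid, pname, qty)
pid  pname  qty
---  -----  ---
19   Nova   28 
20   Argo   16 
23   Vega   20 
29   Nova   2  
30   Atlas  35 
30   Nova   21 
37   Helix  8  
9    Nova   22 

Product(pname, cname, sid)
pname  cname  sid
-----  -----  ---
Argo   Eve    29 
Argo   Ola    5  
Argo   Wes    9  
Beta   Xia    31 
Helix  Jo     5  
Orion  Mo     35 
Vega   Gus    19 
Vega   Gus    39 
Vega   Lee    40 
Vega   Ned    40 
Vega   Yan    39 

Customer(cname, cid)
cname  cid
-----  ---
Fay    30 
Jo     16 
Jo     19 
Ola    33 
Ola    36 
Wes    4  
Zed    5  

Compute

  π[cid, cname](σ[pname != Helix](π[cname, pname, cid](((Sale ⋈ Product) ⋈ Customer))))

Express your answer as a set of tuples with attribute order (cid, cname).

{(33, Ola), (36, Ola), (4, Wes)}

Sale ⋈ Product (natural join on pname): {(20, Argo, 16, Eve, 29), (20, Argo, 16, Ola, 5), (20, Argo, 16, Wes, 9), (23, Vega, 20, Gus, 19), (23, Vega, 20, Gus, 39), (23, Vega, 20, Lee, 40), (23, Vega, 20, Ned, 40), (23, Vega, 20, Yan, 39), (37, Helix, 8, Jo, 5)}
(Sale ⋈ Product) ⋈ Customer (natural join on cname): {(20, Argo, 16, Ola, 5, 33), (20, Argo, 16, Ola, 5, 36), (20, Argo, 16, Wes, 9, 4), (37, Helix, 8, Jo, 5, 16), (37, Helix, 8, Jo, 5, 19)}
π[cname, pname, cid]: project onto (cname, pname, cid) → {(Jo, Helix, 16), (Jo, Helix, 19), (Ola, Argo, 33), (Ola, Argo, 36), (Wes, Argo, 4)}
Apply σ_{pname != Helix}; surviving tuples: {(Ola, Argo, 33), (Ola, Argo, 36), (Wes, Argo, 4)}
π[cid, cname]: project onto (cid, cname) → {(33, Ola), (36, Ola), (4, Wes)}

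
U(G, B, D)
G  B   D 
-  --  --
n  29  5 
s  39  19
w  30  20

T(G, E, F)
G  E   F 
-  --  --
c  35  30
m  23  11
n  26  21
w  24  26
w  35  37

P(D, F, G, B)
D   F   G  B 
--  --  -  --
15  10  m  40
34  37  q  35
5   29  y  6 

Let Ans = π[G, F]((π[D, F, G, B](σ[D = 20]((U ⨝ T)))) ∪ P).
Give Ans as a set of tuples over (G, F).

Joining U and T on G yields {(n, 29, 5, 26, 21), (w, 30, 20, 24, 26), (w, 30, 20, 35, 37)}.
Selection D = 20: {(w, 30, 20, 24, 26), (w, 30, 20, 35, 37)}
π_{D, F, G, B} gives {(20, 26, w, 30), (20, 37, w, 30)}.
Set union of the two operands is {(15, 10, m, 40), (20, 26, w, 30), (20, 37, w, 30), (34, 37, q, 35), (5, 29, y, 6)}.
π_{G, F} gives {(m, 10), (q, 37), (w, 26), (w, 37), (y, 29)}.

{(m, 10), (q, 37), (w, 26), (w, 37), (y, 29)}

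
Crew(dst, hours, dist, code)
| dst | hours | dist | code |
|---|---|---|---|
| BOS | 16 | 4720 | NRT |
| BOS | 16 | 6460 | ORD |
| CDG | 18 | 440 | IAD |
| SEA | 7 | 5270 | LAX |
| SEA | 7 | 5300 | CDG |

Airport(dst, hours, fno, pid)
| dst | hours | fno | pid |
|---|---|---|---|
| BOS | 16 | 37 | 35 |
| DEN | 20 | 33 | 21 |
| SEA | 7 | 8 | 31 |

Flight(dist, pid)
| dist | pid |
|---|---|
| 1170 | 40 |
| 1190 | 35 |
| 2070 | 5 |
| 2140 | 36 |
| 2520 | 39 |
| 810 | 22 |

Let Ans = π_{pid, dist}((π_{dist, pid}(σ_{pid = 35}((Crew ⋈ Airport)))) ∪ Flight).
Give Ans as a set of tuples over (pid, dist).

Crew ⋈ Airport (natural join on dst, hours): {(BOS, 16, 4720, NRT, 37, 35), (BOS, 16, 6460, ORD, 37, 35), (SEA, 7, 5270, LAX, 8, 31), (SEA, 7, 5300, CDG, 8, 31)}
Filtering on pid = 35 leaves {(BOS, 16, 4720, NRT, 37, 35), (BOS, 16, 6460, ORD, 37, 35)}.
Projecting to dist, pid: {(4720, 35), (6460, 35)}
Taking the union: {(1170, 40), (1190, 35), (2070, 5), (2140, 36), (2520, 39), (4720, 35), (6460, 35), (810, 22)}
Projecting to pid, dist: {(22, 810), (35, 1190), (35, 4720), (35, 6460), (36, 2140), (39, 2520), (40, 1170), (5, 2070)}

{(22, 810), (35, 1190), (35, 4720), (35, 6460), (36, 2140), (39, 2520), (40, 1170), (5, 2070)}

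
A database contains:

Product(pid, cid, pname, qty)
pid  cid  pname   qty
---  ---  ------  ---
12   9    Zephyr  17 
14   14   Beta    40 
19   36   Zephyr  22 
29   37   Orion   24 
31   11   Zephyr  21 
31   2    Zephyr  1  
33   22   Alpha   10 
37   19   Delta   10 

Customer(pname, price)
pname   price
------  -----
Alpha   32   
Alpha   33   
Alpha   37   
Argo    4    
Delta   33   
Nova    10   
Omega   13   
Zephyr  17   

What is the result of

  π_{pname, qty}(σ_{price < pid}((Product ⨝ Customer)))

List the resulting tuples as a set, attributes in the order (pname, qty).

Natural join on pname: {(12, 9, Zephyr, 17, 17), (19, 36, Zephyr, 22, 17), (31, 11, Zephyr, 21, 17), (31, 2, Zephyr, 1, 17), (33, 22, Alpha, 10, 32), (33, 22, Alpha, 10, 33), (33, 22, Alpha, 10, 37), (37, 19, Delta, 10, 33)}
Apply σ_{price < pid}; surviving tuples: {(19, 36, Zephyr, 22, 17), (31, 11, Zephyr, 21, 17), (31, 2, Zephyr, 1, 17), (33, 22, Alpha, 10, 32), (37, 19, Delta, 10, 33)}
π[pname, qty]: project onto (pname, qty) → {(Alpha, 10), (Delta, 10), (Zephyr, 1), (Zephyr, 21), (Zephyr, 22)}

{(Alpha, 10), (Delta, 10), (Zephyr, 1), (Zephyr, 21), (Zephyr, 22)}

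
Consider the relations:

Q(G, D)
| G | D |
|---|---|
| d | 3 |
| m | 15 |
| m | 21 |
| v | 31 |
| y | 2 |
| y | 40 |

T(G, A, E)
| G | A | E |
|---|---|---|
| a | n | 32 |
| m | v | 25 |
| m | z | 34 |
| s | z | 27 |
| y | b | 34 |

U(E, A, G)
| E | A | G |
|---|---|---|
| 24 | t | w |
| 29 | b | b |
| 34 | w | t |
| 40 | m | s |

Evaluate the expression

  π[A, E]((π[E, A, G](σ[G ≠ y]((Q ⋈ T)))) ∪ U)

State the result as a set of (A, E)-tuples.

{(b, 29), (m, 40), (t, 24), (v, 25), (w, 34), (z, 34)}

Natural join on G: {(m, 15, v, 25), (m, 15, z, 34), (m, 21, v, 25), (m, 21, z, 34), (y, 2, b, 34), (y, 40, b, 34)}
Filtering on G ≠ y leaves {(m, 15, v, 25), (m, 15, z, 34), (m, 21, v, 25), (m, 21, z, 34)}.
Keep only column(s) E, A, G (2 duplicate(s) eliminated): {(25, v, m), (34, z, m)}
Union: {(25, v, m), (34, z, m)} with {(24, t, w), (29, b, b), (34, w, t), (40, m, s)} → {(24, t, w), (25, v, m), (29, b, b), (34, w, t), (34, z, m), (40, m, s)}
Keep only column(s) A, E: {(b, 29), (m, 40), (t, 24), (v, 25), (w, 34), (z, 34)}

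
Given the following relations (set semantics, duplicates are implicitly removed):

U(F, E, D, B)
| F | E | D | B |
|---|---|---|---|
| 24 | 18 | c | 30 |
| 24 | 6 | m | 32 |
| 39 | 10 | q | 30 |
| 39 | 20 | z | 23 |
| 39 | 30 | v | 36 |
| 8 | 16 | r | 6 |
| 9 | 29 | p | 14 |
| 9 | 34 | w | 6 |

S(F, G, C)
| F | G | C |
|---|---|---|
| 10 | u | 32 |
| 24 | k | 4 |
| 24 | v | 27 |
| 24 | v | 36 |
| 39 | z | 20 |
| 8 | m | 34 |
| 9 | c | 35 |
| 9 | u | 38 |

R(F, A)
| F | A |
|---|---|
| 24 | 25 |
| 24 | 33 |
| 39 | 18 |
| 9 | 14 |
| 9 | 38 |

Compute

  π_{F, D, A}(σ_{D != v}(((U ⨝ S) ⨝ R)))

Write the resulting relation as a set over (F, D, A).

{(24, c, 25), (24, c, 33), (24, m, 25), (24, m, 33), (39, q, 18), (39, z, 18), (9, p, 14), (9, p, 38), (9, w, 14), (9, w, 38)}

Natural join on F: {(24, 18, c, 30, k, 4), (24, 18, c, 30, v, 27), (24, 18, c, 30, v, 36), (24, 6, m, 32, k, 4), (24, 6, m, 32, v, 27), (24, 6, m, 32, v, 36), (39, 10, q, 30, z, 20), (39, 20, z, 23, z, 20), (39, 30, v, 36, z, 20), (8, 16, r, 6, m, 34), (9, 29, p, 14, c, 35), (9, 29, p, 14, u, 38), (9, 34, w, 6, c, 35), (9, 34, w, 6, u, 38)}
Natural join on F: {(24, 18, c, 30, k, 4, 25), (24, 18, c, 30, k, 4, 33), (24, 18, c, 30, v, 27, 25), (24, 18, c, 30, v, 27, 33), (24, 18, c, 30, v, 36, 25), (24, 18, c, 30, v, 36, 33), (24, 6, m, 32, k, 4, 25), (24, 6, m, 32, k, 4, 33), (24, 6, m, 32, v, 27, 25), (24, 6, m, 32, v, 27, 33), (24, 6, m, 32, v, 36, 25), (24, 6, m, 32, v, 36, 33), (39, 10, q, 30, z, 20, 18), (39, 20, z, 23, z, 20, 18), (39, 30, v, 36, z, 20, 18), (9, 29, p, 14, c, 35, 14), (9, 29, p, 14, c, 35, 38), (9, 29, p, 14, u, 38, 14), (9, 29, p, 14, u, 38, 38), (9, 34, w, 6, c, 35, 14), (9, 34, w, 6, c, 35, 38), (9, 34, w, 6, u, 38, 14), (9, 34, w, 6, u, 38, 38)}
σ[D != v]: keep tuples satisfying D != v → {(24, 18, c, 30, k, 4, 25), (24, 18, c, 30, k, 4, 33), (24, 18, c, 30, v, 27, 25), (24, 18, c, 30, v, 27, 33), (24, 18, c, 30, v, 36, 25), (24, 18, c, 30, v, 36, 33), (24, 6, m, 32, k, 4, 25), (24, 6, m, 32, k, 4, 33), (24, 6, m, 32, v, 27, 25), (24, 6, m, 32, v, 27, 33), (24, 6, m, 32, v, 36, 25), (24, 6, m, 32, v, 36, 33), (39, 10, q, 30, z, 20, 18), (39, 20, z, 23, z, 20, 18), (9, 29, p, 14, c, 35, 14), (9, 29, p, 14, c, 35, 38), (9, 29, p, 14, u, 38, 14), (9, 29, p, 14, u, 38, 38), (9, 34, w, 6, c, 35, 14), (9, 34, w, 6, c, 35, 38), (9, 34, w, 6, u, 38, 14), (9, 34, w, 6, u, 38, 38)}
Keep only column(s) F, D, A (12 duplicate(s) eliminated): {(24, c, 25), (24, c, 33), (24, m, 25), (24, m, 33), (39, q, 18), (39, z, 18), (9, p, 14), (9, p, 38), (9, w, 14), (9, w, 38)}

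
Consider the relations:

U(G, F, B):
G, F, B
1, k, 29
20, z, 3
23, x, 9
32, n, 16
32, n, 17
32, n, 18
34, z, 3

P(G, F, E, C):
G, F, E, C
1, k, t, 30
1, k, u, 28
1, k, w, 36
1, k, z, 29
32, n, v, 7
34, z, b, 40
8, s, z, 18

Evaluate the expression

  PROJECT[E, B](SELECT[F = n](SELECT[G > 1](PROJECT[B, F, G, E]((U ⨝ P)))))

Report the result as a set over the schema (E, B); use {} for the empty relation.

Joining U and P on G, F yields {(1, k, 29, t, 30), (1, k, 29, u, 28), (1, k, 29, w, 36), (1, k, 29, z, 29), (32, n, 16, v, 7), (32, n, 17, v, 7), (32, n, 18, v, 7), (34, z, 3, b, 40)}.
Projecting to B, F, G, E: {(16, n, 32, v), (17, n, 32, v), (18, n, 32, v), (29, k, 1, t), (29, k, 1, u), (29, k, 1, w), (29, k, 1, z), (3, z, 34, b)}
Filtering on G > 1 leaves {(16, n, 32, v), (17, n, 32, v), (18, n, 32, v), (3, z, 34, b)}.
Filtering on F = n leaves {(16, n, 32, v), (17, n, 32, v), (18, n, 32, v)}.
Projecting to E, B: {(v, 16), (v, 17), (v, 18)}

{(v, 16), (v, 17), (v, 18)}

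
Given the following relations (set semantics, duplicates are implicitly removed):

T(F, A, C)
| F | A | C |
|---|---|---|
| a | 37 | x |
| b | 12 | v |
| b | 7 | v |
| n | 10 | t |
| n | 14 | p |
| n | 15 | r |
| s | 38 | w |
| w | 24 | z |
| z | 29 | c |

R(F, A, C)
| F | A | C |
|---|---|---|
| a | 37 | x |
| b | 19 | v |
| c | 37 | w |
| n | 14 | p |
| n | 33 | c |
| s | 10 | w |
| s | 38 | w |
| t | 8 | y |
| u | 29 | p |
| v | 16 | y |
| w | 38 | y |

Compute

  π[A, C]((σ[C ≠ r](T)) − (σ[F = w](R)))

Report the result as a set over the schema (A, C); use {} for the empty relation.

Apply σ_{C ≠ r}; surviving tuples: {(a, 37, x), (b, 12, v), (b, 7, v), (n, 10, t), (n, 14, p), (s, 38, w), (w, 24, z), (z, 29, c)}
Apply σ_{F = w}; surviving tuples: {(w, 38, y)}
Difference: {(a, 37, x), (b, 12, v), (b, 7, v), (n, 10, t), (n, 14, p), (s, 38, w), (w, 24, z), (z, 29, c)} with {(w, 38, y)} → {(a, 37, x), (b, 12, v), (b, 7, v), (n, 10, t), (n, 14, p), (s, 38, w), (w, 24, z), (z, 29, c)}
Projecting to A, C: {(10, t), (12, v), (14, p), (24, z), (29, c), (37, x), (38, w), (7, v)}

{(10, t), (12, v), (14, p), (24, z), (29, c), (37, x), (38, w), (7, v)}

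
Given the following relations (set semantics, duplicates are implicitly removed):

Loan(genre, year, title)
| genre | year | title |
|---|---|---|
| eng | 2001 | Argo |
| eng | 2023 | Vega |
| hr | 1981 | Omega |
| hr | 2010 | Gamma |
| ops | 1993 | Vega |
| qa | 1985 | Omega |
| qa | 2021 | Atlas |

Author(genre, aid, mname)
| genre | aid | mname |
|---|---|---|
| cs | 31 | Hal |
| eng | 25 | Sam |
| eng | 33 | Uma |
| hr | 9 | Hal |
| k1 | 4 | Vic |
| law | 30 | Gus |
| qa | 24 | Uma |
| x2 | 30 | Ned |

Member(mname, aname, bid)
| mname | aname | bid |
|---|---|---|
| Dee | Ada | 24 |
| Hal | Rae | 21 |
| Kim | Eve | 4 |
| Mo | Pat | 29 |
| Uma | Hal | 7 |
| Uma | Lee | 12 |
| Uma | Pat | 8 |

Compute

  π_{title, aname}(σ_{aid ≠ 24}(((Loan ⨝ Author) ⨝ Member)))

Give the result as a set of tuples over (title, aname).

{(Argo, Hal), (Argo, Lee), (Argo, Pat), (Gamma, Rae), (Omega, Rae), (Vega, Hal), (Vega, Lee), (Vega, Pat)}

Natural join on genre: {(eng, 2001, Argo, 25, Sam), (eng, 2001, Argo, 33, Uma), (eng, 2023, Vega, 25, Sam), (eng, 2023, Vega, 33, Uma), (hr, 1981, Omega, 9, Hal), (hr, 2010, Gamma, 9, Hal), (qa, 1985, Omega, 24, Uma), (qa, 2021, Atlas, 24, Uma)}
Natural join on mname: {(eng, 2001, Argo, 33, Uma, Hal, 7), (eng, 2001, Argo, 33, Uma, Lee, 12), (eng, 2001, Argo, 33, Uma, Pat, 8), (eng, 2023, Vega, 33, Uma, Hal, 7), (eng, 2023, Vega, 33, Uma, Lee, 12), (eng, 2023, Vega, 33, Uma, Pat, 8), (hr, 1981, Omega, 9, Hal, Rae, 21), (hr, 2010, Gamma, 9, Hal, Rae, 21), (qa, 1985, Omega, 24, Uma, Hal, 7), (qa, 1985, Omega, 24, Uma, Lee, 12), (qa, 1985, Omega, 24, Uma, Pat, 8), (qa, 2021, Atlas, 24, Uma, Hal, 7), (qa, 2021, Atlas, 24, Uma, Lee, 12), (qa, 2021, Atlas, 24, Uma, Pat, 8)}
Filtering on aid ≠ 24 leaves {(eng, 2001, Argo, 33, Uma, Hal, 7), (eng, 2001, Argo, 33, Uma, Lee, 12), (eng, 2001, Argo, 33, Uma, Pat, 8), (eng, 2023, Vega, 33, Uma, Hal, 7), (eng, 2023, Vega, 33, Uma, Lee, 12), (eng, 2023, Vega, 33, Uma, Pat, 8), (hr, 1981, Omega, 9, Hal, Rae, 21), (hr, 2010, Gamma, 9, Hal, Rae, 21)}.
π_{title, aname} gives {(Argo, Hal), (Argo, Lee), (Argo, Pat), (Gamma, Rae), (Omega, Rae), (Vega, Hal), (Vega, Lee), (Vega, Pat)}.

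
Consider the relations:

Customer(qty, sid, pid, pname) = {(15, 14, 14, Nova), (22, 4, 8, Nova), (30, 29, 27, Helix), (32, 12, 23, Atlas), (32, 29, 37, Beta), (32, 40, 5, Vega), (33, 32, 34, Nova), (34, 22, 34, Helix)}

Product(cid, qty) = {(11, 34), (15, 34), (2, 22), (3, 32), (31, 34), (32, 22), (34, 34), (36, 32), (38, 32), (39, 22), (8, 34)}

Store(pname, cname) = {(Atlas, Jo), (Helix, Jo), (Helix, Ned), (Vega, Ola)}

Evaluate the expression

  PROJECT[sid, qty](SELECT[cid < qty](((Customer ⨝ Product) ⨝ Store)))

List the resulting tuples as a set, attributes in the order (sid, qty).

{(12, 32), (22, 34), (40, 32)}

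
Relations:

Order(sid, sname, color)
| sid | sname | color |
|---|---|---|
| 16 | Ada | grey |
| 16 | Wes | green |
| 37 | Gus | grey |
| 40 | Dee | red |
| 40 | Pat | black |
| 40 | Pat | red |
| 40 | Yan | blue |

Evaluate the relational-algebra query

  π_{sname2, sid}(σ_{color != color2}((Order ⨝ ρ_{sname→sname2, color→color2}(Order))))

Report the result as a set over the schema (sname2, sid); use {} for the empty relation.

{(Ada, 16), (Dee, 40), (Pat, 40), (Wes, 16), (Yan, 40)}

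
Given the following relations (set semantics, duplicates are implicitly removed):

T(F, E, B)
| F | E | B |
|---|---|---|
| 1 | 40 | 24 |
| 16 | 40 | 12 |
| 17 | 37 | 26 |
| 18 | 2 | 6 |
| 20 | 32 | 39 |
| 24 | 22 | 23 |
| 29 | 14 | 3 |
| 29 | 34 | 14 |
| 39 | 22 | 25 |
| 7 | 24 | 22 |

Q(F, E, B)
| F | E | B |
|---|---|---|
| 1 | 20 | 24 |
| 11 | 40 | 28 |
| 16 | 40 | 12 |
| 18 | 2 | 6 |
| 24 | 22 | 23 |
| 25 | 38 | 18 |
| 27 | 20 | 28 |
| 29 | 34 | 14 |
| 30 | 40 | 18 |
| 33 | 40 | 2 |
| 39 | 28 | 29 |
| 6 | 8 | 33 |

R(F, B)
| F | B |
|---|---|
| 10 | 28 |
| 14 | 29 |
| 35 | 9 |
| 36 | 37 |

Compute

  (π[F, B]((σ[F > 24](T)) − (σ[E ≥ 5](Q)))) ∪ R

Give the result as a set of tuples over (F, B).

{(10, 28), (14, 29), (29, 3), (35, 9), (36, 37), (39, 25)}

Selection F > 24: {(29, 14, 3), (29, 34, 14), (39, 22, 25)}
Selection E ≥ 5: {(1, 20, 24), (11, 40, 28), (16, 40, 12), (24, 22, 23), (25, 38, 18), (27, 20, 28), (29, 34, 14), (30, 40, 18), (33, 40, 2), (39, 28, 29), (6, 8, 33)}
Difference: {(29, 14, 3), (29, 34, 14), (39, 22, 25)} with {(1, 20, 24), (11, 40, 28), (16, 40, 12), (24, 22, 23), (25, 38, 18), (27, 20, 28), (29, 34, 14), (30, 40, 18), (33, 40, 2), (39, 28, 29), (6, 8, 33)} → {(29, 14, 3), (39, 22, 25)}
Projecting to F, B: {(29, 3), (39, 25)}
Union: {(29, 3), (39, 25)} with {(10, 28), (14, 29), (35, 9), (36, 37)} → {(10, 28), (14, 29), (29, 3), (35, 9), (36, 37), (39, 25)}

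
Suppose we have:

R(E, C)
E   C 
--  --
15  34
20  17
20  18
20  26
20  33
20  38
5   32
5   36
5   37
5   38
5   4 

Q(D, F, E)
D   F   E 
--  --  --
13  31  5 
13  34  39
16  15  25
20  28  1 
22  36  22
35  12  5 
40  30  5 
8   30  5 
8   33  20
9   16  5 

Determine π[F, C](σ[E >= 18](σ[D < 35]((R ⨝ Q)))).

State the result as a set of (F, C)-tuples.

R ⋈ Q (natural join on E): {(20, 17, 8, 33), (20, 18, 8, 33), (20, 26, 8, 33), (20, 33, 8, 33), (20, 38, 8, 33), (5, 32, 13, 31), (5, 32, 35, 12), (5, 32, 40, 30), (5, 32, 8, 30), (5, 32, 9, 16), (5, 36, 13, 31), (5, 36, 35, 12), (5, 36, 40, 30), (5, 36, 8, 30), (5, 36, 9, 16), (5, 37, 13, 31), (5, 37, 35, 12), (5, 37, 40, 30), (5, 37, 8, 30), (5, 37, 9, 16), (5, 38, 13, 31), (5, 38, 35, 12), (5, 38, 40, 30), (5, 38, 8, 30), (5, 38, 9, 16), (5, 4, 13, 31), (5, 4, 35, 12), (5, 4, 40, 30), (5, 4, 8, 30), (5, 4, 9, 16)}
Apply σ_{D < 35}; surviving tuples: {(20, 17, 8, 33), (20, 18, 8, 33), (20, 26, 8, 33), (20, 33, 8, 33), (20, 38, 8, 33), (5, 32, 13, 31), (5, 32, 8, 30), (5, 32, 9, 16), (5, 36, 13, 31), (5, 36, 8, 30), (5, 36, 9, 16), (5, 37, 13, 31), (5, 37, 8, 30), (5, 37, 9, 16), (5, 38, 13, 31), (5, 38, 8, 30), (5, 38, 9, 16), (5, 4, 13, 31), (5, 4, 8, 30), (5, 4, 9, 16)}
Apply σ_{E >= 18}; surviving tuples: {(20, 17, 8, 33), (20, 18, 8, 33), (20, 26, 8, 33), (20, 33, 8, 33), (20, 38, 8, 33)}
Keep only column(s) F, C: {(33, 17), (33, 18), (33, 26), (33, 33), (33, 38)}

{(33, 17), (33, 18), (33, 26), (33, 33), (33, 38)}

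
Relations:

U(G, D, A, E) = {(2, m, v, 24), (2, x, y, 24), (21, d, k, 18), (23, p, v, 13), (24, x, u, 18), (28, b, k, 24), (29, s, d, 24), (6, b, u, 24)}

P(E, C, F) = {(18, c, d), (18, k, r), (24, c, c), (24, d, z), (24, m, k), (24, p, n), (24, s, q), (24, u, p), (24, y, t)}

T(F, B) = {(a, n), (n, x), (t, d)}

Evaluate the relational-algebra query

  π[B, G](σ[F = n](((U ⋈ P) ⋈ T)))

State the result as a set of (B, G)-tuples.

Joining U and P on E yields {(2, m, v, 24, c, c), (2, m, v, 24, d, z), (2, m, v, 24, m, k), (2, m, v, 24, p, n), (2, m, v, 24, s, q), (2, m, v, 24, u, p), (2, m, v, 24, y, t), (2, x, y, 24, c, c), (2, x, y, 24, d, z), (2, x, y, 24, m, k), (2, x, y, 24, p, n), (2, x, y, 24, s, q), (2, x, y, 24, u, p), (2, x, y, 24, y, t), (21, d, k, 18, c, d), (21, d, k, 18, k, r), (24, x, u, 18, c, d), (24, x, u, 18, k, r), (28, b, k, 24, c, c), (28, b, k, 24, d, z), (28, b, k, 24, m, k), (28, b, k, 24, p, n), (28, b, k, 24, s, q), (28, b, k, 24, u, p), (28, b, k, 24, y, t), (29, s, d, 24, c, c), (29, s, d, 24, d, z), (29, s, d, 24, m, k), (29, s, d, 24, p, n), (29, s, d, 24, s, q), (29, s, d, 24, u, p), (29, s, d, 24, y, t), (6, b, u, 24, c, c), (6, b, u, 24, d, z), (6, b, u, 24, m, k), (6, b, u, 24, p, n), (6, b, u, 24, s, q), (6, b, u, 24, u, p), (6, b, u, 24, y, t)}.
Joining (U ⋈ P) and T on F yields {(2, m, v, 24, p, n, x), (2, m, v, 24, y, t, d), (2, x, y, 24, p, n, x), (2, x, y, 24, y, t, d), (28, b, k, 24, p, n, x), (28, b, k, 24, y, t, d), (29, s, d, 24, p, n, x), (29, s, d, 24, y, t, d), (6, b, u, 24, p, n, x), (6, b, u, 24, y, t, d)}.
σ[F = n]: keep tuples satisfying F = n → {(2, m, v, 24, p, n, x), (2, x, y, 24, p, n, x), (28, b, k, 24, p, n, x), (29, s, d, 24, p, n, x), (6, b, u, 24, p, n, x)}
Keep only column(s) B, G (1 duplicate(s) eliminated): {(x, 2), (x, 28), (x, 29), (x, 6)}

{(x, 2), (x, 28), (x, 29), (x, 6)}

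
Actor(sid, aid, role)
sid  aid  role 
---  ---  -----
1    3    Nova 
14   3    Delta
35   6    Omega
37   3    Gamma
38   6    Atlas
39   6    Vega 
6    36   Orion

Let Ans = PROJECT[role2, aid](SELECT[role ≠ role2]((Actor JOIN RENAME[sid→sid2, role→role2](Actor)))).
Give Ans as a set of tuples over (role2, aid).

{(Atlas, 6), (Delta, 3), (Gamma, 3), (Nova, 3), (Omega, 6), (Vega, 6)}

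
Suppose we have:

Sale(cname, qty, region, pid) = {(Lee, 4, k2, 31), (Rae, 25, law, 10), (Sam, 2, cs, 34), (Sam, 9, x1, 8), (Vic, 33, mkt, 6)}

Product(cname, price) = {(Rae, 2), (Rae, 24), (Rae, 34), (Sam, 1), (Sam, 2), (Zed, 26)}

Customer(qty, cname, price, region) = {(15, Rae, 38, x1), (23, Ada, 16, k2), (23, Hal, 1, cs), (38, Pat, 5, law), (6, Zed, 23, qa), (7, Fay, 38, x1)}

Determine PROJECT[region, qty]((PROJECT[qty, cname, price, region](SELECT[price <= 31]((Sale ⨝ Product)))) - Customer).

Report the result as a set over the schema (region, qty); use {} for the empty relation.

Natural join on cname: {(Rae, 25, law, 10, 2), (Rae, 25, law, 10, 24), (Rae, 25, law, 10, 34), (Sam, 2, cs, 34, 1), (Sam, 2, cs, 34, 2), (Sam, 9, x1, 8, 1), (Sam, 9, x1, 8, 2)}
σ[price <= 31]: keep tuples satisfying price <= 31 → {(Rae, 25, law, 10, 2), (Rae, 25, law, 10, 24), (Sam, 2, cs, 34, 1), (Sam, 2, cs, 34, 2), (Sam, 9, x1, 8, 1), (Sam, 9, x1, 8, 2)}
Projecting to qty, cname, price, region: {(2, Sam, 1, cs), (2, Sam, 2, cs), (25, Rae, 2, law), (25, Rae, 24, law), (9, Sam, 1, x1), (9, Sam, 2, x1)}
Taking the difference: {(2, Sam, 1, cs), (2, Sam, 2, cs), (25, Rae, 2, law), (25, Rae, 24, law), (9, Sam, 1, x1), (9, Sam, 2, x1)}
Projecting to region, qty (3 duplicate(s) eliminated): {(cs, 2), (law, 25), (x1, 9)}

{(cs, 2), (law, 25), (x1, 9)}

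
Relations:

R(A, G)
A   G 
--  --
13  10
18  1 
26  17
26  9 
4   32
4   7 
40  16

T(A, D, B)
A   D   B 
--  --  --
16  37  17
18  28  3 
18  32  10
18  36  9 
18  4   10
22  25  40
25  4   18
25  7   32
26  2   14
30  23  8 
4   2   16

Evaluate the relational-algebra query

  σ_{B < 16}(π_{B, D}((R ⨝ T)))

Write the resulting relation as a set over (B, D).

{(10, 32), (10, 4), (14, 2), (3, 28), (9, 36)}

Joining R and T on A yields {(18, 1, 28, 3), (18, 1, 32, 10), (18, 1, 36, 9), (18, 1, 4, 10), (26, 17, 2, 14), (26, 9, 2, 14), (4, 32, 2, 16), (4, 7, 2, 16)}.
π_{B, D} gives {(10, 32), (10, 4), (14, 2), (16, 2), (3, 28), (9, 36)} (2 duplicate(s) eliminated).
Filtering on B < 16 leaves {(10, 32), (10, 4), (14, 2), (3, 28), (9, 36)}.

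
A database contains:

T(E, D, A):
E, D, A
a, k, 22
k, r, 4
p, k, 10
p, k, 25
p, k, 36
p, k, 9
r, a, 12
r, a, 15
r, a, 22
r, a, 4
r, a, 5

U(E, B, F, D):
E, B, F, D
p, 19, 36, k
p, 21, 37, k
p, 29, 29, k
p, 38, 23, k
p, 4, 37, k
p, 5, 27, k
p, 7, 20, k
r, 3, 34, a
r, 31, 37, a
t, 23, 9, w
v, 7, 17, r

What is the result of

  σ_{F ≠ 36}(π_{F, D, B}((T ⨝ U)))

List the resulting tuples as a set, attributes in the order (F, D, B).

{(20, k, 7), (23, k, 38), (27, k, 5), (29, k, 29), (34, a, 3), (37, a, 31), (37, k, 21), (37, k, 4)}

T ⋈ U (natural join on E, D): {(p, k, 10, 19, 36), (p, k, 10, 21, 37), (p, k, 10, 29, 29), (p, k, 10, 38, 23), (p, k, 10, 4, 37), (p, k, 10, 5, 27), (p, k, 10, 7, 20), (p, k, 25, 19, 36), (p, k, 25, 21, 37), (p, k, 25, 29, 29), (p, k, 25, 38, 23), (p, k, 25, 4, 37), (p, k, 25, 5, 27), (p, k, 25, 7, 20), (p, k, 36, 19, 36), (p, k, 36, 21, 37), (p, k, 36, 29, 29), (p, k, 36, 38, 23), (p, k, 36, 4, 37), (p, k, 36, 5, 27), (p, k, 36, 7, 20), (p, k, 9, 19, 36), (p, k, 9, 21, 37), (p, k, 9, 29, 29), (p, k, 9, 38, 23), (p, k, 9, 4, 37), (p, k, 9, 5, 27), (p, k, 9, 7, 20), (r, a, 12, 3, 34), (r, a, 12, 31, 37), (r, a, 15, 3, 34), (r, a, 15, 31, 37), (r, a, 22, 3, 34), (r, a, 22, 31, 37), (r, a, 4, 3, 34), (r, a, 4, 31, 37), (r, a, 5, 3, 34), (r, a, 5, 31, 37)}
Projecting to F, D, B (29 duplicate(s) eliminated): {(20, k, 7), (23, k, 38), (27, k, 5), (29, k, 29), (34, a, 3), (36, k, 19), (37, a, 31), (37, k, 21), (37, k, 4)}
Apply σ_{F ≠ 36}; surviving tuples: {(20, k, 7), (23, k, 38), (27, k, 5), (29, k, 29), (34, a, 3), (37, a, 31), (37, k, 21), (37, k, 4)}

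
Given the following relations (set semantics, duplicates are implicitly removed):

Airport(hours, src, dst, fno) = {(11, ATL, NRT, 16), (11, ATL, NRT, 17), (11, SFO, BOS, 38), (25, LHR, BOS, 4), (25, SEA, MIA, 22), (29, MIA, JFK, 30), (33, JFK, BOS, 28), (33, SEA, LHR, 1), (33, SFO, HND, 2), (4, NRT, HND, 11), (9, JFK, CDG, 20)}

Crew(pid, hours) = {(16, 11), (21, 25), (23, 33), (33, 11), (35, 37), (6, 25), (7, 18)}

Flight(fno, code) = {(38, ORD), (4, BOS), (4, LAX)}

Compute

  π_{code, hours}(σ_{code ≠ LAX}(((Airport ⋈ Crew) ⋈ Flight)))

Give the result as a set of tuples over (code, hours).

{(BOS, 25), (ORD, 11)}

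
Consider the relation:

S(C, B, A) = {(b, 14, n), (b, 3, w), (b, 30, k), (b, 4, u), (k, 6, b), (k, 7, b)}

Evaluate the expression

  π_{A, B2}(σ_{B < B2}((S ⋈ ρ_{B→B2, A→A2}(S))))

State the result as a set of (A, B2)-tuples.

ρ[B→B2, A→A2]: schema becomes (C, B2, A2); tuples unchanged.
Joining S and ρ_{B→B2, A→A2}(S) on C yields {(b, 14, n, 14, n), (b, 14, n, 3, w), (b, 14, n, 30, k), (b, 14, n, 4, u), (b, 3, w, 14, n), (b, 3, w, 3, w), (b, 3, w, 30, k), (b, 3, w, 4, u), (b, 30, k, 14, n), (b, 30, k, 3, w), (b, 30, k, 30, k), (b, 30, k, 4, u), (b, 4, u, 14, n), (b, 4, u, 3, w), (b, 4, u, 30, k), (b, 4, u, 4, u), (k, 6, b, 6, b), (k, 6, b, 7, b), (k, 7, b, 6, b), (k, 7, b, 7, b)}.
σ[B < B2]: keep tuples satisfying B < B2 → {(b, 14, n, 30, k), (b, 3, w, 14, n), (b, 3, w, 30, k), (b, 3, w, 4, u), (b, 4, u, 14, n), (b, 4, u, 30, k), (k, 6, b, 7, b)}
π_{A, B2} gives {(b, 7), (n, 30), (u, 14), (u, 30), (w, 14), (w, 30), (w, 4)}.

{(b, 7), (n, 30), (u, 14), (u, 30), (w, 14), (w, 30), (w, 4)}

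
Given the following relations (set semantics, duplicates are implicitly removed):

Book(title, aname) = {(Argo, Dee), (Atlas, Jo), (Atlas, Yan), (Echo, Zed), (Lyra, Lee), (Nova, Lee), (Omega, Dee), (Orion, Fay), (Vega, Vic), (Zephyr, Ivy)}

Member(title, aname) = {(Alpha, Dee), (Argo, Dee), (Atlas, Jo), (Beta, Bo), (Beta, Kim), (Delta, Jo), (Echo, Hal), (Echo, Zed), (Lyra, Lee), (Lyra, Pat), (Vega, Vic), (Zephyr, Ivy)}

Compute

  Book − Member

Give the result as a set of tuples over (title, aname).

{(Atlas, Yan), (Nova, Lee), (Omega, Dee), (Orion, Fay)}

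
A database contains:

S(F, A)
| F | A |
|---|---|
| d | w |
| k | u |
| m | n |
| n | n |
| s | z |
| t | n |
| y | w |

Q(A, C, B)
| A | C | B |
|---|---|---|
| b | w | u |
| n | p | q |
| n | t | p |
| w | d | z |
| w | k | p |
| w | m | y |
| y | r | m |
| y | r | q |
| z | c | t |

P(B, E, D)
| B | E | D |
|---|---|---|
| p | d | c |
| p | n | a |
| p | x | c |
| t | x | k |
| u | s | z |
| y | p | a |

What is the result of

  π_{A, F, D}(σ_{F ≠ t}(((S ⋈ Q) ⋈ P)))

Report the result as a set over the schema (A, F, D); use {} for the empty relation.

{(n, m, a), (n, m, c), (n, n, a), (n, n, c), (w, d, a), (w, d, c), (w, y, a), (w, y, c), (z, s, k)}

S ⋈ Q (natural join on A): {(d, w, d, z), (d, w, k, p), (d, w, m, y), (m, n, p, q), (m, n, t, p), (n, n, p, q), (n, n, t, p), (s, z, c, t), (t, n, p, q), (t, n, t, p), (y, w, d, z), (y, w, k, p), (y, w, m, y)}
(S ⋈ Q) ⋈ P (natural join on B): {(d, w, k, p, d, c), (d, w, k, p, n, a), (d, w, k, p, x, c), (d, w, m, y, p, a), (m, n, t, p, d, c), (m, n, t, p, n, a), (m, n, t, p, x, c), (n, n, t, p, d, c), (n, n, t, p, n, a), (n, n, t, p, x, c), (s, z, c, t, x, k), (t, n, t, p, d, c), (t, n, t, p, n, a), (t, n, t, p, x, c), (y, w, k, p, d, c), (y, w, k, p, n, a), (y, w, k, p, x, c), (y, w, m, y, p, a)}
Filtering on F ≠ t leaves {(d, w, k, p, d, c), (d, w, k, p, n, a), (d, w, k, p, x, c), (d, w, m, y, p, a), (m, n, t, p, d, c), (m, n, t, p, n, a), (m, n, t, p, x, c), (n, n, t, p, d, c), (n, n, t, p, n, a), (n, n, t, p, x, c), (s, z, c, t, x, k), (y, w, k, p, d, c), (y, w, k, p, n, a), (y, w, k, p, x, c), (y, w, m, y, p, a)}.
Keep only column(s) A, F, D (6 duplicate(s) eliminated): {(n, m, a), (n, m, c), (n, n, a), (n, n, c), (w, d, a), (w, d, c), (w, y, a), (w, y, c), (z, s, k)}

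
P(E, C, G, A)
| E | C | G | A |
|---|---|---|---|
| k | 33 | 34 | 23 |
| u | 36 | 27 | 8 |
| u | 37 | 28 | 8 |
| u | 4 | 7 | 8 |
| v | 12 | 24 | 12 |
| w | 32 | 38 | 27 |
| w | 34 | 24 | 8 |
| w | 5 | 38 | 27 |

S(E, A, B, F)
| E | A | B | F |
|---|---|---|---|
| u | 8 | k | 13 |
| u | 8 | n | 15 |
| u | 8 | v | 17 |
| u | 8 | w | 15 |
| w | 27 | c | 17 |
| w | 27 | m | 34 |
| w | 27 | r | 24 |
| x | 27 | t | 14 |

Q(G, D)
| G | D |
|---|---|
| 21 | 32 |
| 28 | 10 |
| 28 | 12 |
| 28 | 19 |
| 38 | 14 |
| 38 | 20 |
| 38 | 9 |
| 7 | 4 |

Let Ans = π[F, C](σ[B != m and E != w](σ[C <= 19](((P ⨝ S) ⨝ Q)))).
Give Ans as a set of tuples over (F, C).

{(13, 4), (15, 4), (17, 4)}

P ⋈ S (natural join on E, A): {(u, 36, 27, 8, k, 13), (u, 36, 27, 8, n, 15), (u, 36, 27, 8, v, 17), (u, 36, 27, 8, w, 15), (u, 37, 28, 8, k, 13), (u, 37, 28, 8, n, 15), (u, 37, 28, 8, v, 17), (u, 37, 28, 8, w, 15), (u, 4, 7, 8, k, 13), (u, 4, 7, 8, n, 15), (u, 4, 7, 8, v, 17), (u, 4, 7, 8, w, 15), (w, 32, 38, 27, c, 17), (w, 32, 38, 27, m, 34), (w, 32, 38, 27, r, 24), (w, 5, 38, 27, c, 17), (w, 5, 38, 27, m, 34), (w, 5, 38, 27, r, 24)}
(P ⨝ S) ⋈ Q (natural join on G): {(u, 37, 28, 8, k, 13, 10), (u, 37, 28, 8, k, 13, 12), (u, 37, 28, 8, k, 13, 19), (u, 37, 28, 8, n, 15, 10), (u, 37, 28, 8, n, 15, 12), (u, 37, 28, 8, n, 15, 19), (u, 37, 28, 8, v, 17, 10), (u, 37, 28, 8, v, 17, 12), (u, 37, 28, 8, v, 17, 19), (u, 37, 28, 8, w, 15, 10), (u, 37, 28, 8, w, 15, 12), (u, 37, 28, 8, w, 15, 19), (u, 4, 7, 8, k, 13, 4), (u, 4, 7, 8, n, 15, 4), (u, 4, 7, 8, v, 17, 4), (u, 4, 7, 8, w, 15, 4), (w, 32, 38, 27, c, 17, 14), (w, 32, 38, 27, c, 17, 20), (w, 32, 38, 27, c, 17, 9), (w, 32, 38, 27, m, 34, 14), (w, 32, 38, 27, m, 34, 20), (w, 32, 38, 27, m, 34, 9), (w, 32, 38, 27, r, 24, 14), (w, 32, 38, 27, r, 24, 20), (w, 32, 38, 27, r, 24, 9), (w, 5, 38, 27, c, 17, 14), (w, 5, 38, 27, c, 17, 20), (w, 5, 38, 27, c, 17, 9), (w, 5, 38, 27, m, 34, 14), (w, 5, 38, 27, m, 34, 20), (w, 5, 38, 27, m, 34, 9), (w, 5, 38, 27, r, 24, 14), (w, 5, 38, 27, r, 24, 20), (w, 5, 38, 27, r, 24, 9)}
Apply σ_{C <= 19}; surviving tuples: {(u, 4, 7, 8, k, 13, 4), (u, 4, 7, 8, n, 15, 4), (u, 4, 7, 8, v, 17, 4), (u, 4, 7, 8, w, 15, 4), (w, 5, 38, 27, c, 17, 14), (w, 5, 38, 27, c, 17, 20), (w, 5, 38, 27, c, 17, 9), (w, 5, 38, 27, m, 34, 14), (w, 5, 38, 27, m, 34, 20), (w, 5, 38, 27, m, 34, 9), (w, 5, 38, 27, r, 24, 14), (w, 5, 38, 27, r, 24, 20), (w, 5, 38, 27, r, 24, 9)}
Apply σ_{B != m and E != w}; surviving tuples: {(u, 4, 7, 8, k, 13, 4), (u, 4, 7, 8, n, 15, 4), (u, 4, 7, 8, v, 17, 4), (u, 4, 7, 8, w, 15, 4)}
Projecting to F, C (1 duplicate(s) eliminated): {(13, 4), (15, 4), (17, 4)}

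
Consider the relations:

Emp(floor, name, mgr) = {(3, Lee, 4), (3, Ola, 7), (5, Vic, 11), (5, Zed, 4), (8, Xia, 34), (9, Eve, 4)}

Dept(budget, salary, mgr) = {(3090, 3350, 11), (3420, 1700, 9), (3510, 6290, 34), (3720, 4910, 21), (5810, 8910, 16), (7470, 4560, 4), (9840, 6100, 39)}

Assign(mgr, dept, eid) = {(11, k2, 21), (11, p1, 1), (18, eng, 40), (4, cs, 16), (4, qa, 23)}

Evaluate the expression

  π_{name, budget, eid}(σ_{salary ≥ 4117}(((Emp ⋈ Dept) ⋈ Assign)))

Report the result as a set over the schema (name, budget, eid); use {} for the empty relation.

{(Eve, 7470, 16), (Eve, 7470, 23), (Lee, 7470, 16), (Lee, 7470, 23), (Zed, 7470, 16), (Zed, 7470, 23)}

Emp ⋈ Dept (natural join on mgr): {(3, Lee, 4, 7470, 4560), (5, Vic, 11, 3090, 3350), (5, Zed, 4, 7470, 4560), (8, Xia, 34, 3510, 6290), (9, Eve, 4, 7470, 4560)}
(Emp ⋈ Dept) ⋈ Assign (natural join on mgr): {(3, Lee, 4, 7470, 4560, cs, 16), (3, Lee, 4, 7470, 4560, qa, 23), (5, Vic, 11, 3090, 3350, k2, 21), (5, Vic, 11, 3090, 3350, p1, 1), (5, Zed, 4, 7470, 4560, cs, 16), (5, Zed, 4, 7470, 4560, qa, 23), (9, Eve, 4, 7470, 4560, cs, 16), (9, Eve, 4, 7470, 4560, qa, 23)}
σ[salary ≥ 4117]: keep tuples satisfying salary ≥ 4117 → {(3, Lee, 4, 7470, 4560, cs, 16), (3, Lee, 4, 7470, 4560, qa, 23), (5, Zed, 4, 7470, 4560, cs, 16), (5, Zed, 4, 7470, 4560, qa, 23), (9, Eve, 4, 7470, 4560, cs, 16), (9, Eve, 4, 7470, 4560, qa, 23)}
π_{name, budget, eid} gives {(Eve, 7470, 16), (Eve, 7470, 23), (Lee, 7470, 16), (Lee, 7470, 23), (Zed, 7470, 16), (Zed, 7470, 23)}.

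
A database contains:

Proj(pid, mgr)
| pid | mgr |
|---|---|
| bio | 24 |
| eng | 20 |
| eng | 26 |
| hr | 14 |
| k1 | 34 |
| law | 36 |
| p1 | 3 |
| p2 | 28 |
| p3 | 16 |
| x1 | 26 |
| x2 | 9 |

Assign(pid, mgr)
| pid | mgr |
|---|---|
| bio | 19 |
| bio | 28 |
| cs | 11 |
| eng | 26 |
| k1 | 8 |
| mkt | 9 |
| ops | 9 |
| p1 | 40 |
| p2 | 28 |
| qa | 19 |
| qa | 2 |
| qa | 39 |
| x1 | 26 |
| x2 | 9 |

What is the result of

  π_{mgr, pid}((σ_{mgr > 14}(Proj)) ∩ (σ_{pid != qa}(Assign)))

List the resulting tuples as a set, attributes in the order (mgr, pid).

{(26, eng), (26, x1), (28, p2)}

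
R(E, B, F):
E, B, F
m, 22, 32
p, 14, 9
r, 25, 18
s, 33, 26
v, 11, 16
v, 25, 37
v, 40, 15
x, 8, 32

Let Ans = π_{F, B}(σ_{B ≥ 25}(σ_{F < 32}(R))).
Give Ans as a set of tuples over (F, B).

σ[F < 32]: keep tuples satisfying F < 32 → {(p, 14, 9), (r, 25, 18), (s, 33, 26), (v, 11, 16), (v, 40, 15)}
σ[B ≥ 25]: keep tuples satisfying B ≥ 25 → {(r, 25, 18), (s, 33, 26), (v, 40, 15)}
π_{F, B} gives {(15, 40), (18, 25), (26, 33)}.

{(15, 40), (18, 25), (26, 33)}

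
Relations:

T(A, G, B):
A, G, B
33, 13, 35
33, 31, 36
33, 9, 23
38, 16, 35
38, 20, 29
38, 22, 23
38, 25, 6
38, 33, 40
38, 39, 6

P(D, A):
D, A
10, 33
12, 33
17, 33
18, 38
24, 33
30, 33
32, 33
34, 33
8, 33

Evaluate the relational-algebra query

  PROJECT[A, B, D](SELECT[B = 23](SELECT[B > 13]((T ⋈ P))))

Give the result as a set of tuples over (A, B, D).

{(33, 23, 10), (33, 23, 12), (33, 23, 17), (33, 23, 24), (33, 23, 30), (33, 23, 32), (33, 23, 34), (33, 23, 8), (38, 23, 18)}

Joining T and P on A yields {(33, 13, 35, 10), (33, 13, 35, 12), (33, 13, 35, 17), (33, 13, 35, 24), (33, 13, 35, 30), (33, 13, 35, 32), (33, 13, 35, 34), (33, 13, 35, 8), (33, 31, 36, 10), (33, 31, 36, 12), (33, 31, 36, 17), (33, 31, 36, 24), (33, 31, 36, 30), (33, 31, 36, 32), (33, 31, 36, 34), (33, 31, 36, 8), (33, 9, 23, 10), (33, 9, 23, 12), (33, 9, 23, 17), (33, 9, 23, 24), (33, 9, 23, 30), (33, 9, 23, 32), (33, 9, 23, 34), (33, 9, 23, 8), (38, 16, 35, 18), (38, 20, 29, 18), (38, 22, 23, 18), (38, 25, 6, 18), (38, 33, 40, 18), (38, 39, 6, 18)}.
Selection B > 13: {(33, 13, 35, 10), (33, 13, 35, 12), (33, 13, 35, 17), (33, 13, 35, 24), (33, 13, 35, 30), (33, 13, 35, 32), (33, 13, 35, 34), (33, 13, 35, 8), (33, 31, 36, 10), (33, 31, 36, 12), (33, 31, 36, 17), (33, 31, 36, 24), (33, 31, 36, 30), (33, 31, 36, 32), (33, 31, 36, 34), (33, 31, 36, 8), (33, 9, 23, 10), (33, 9, 23, 12), (33, 9, 23, 17), (33, 9, 23, 24), (33, 9, 23, 30), (33, 9, 23, 32), (33, 9, 23, 34), (33, 9, 23, 8), (38, 16, 35, 18), (38, 20, 29, 18), (38, 22, 23, 18), (38, 33, 40, 18)}
Selection B = 23: {(33, 9, 23, 10), (33, 9, 23, 12), (33, 9, 23, 17), (33, 9, 23, 24), (33, 9, 23, 30), (33, 9, 23, 32), (33, 9, 23, 34), (33, 9, 23, 8), (38, 22, 23, 18)}
Projecting to A, B, D: {(33, 23, 10), (33, 23, 12), (33, 23, 17), (33, 23, 24), (33, 23, 30), (33, 23, 32), (33, 23, 34), (33, 23, 8), (38, 23, 18)}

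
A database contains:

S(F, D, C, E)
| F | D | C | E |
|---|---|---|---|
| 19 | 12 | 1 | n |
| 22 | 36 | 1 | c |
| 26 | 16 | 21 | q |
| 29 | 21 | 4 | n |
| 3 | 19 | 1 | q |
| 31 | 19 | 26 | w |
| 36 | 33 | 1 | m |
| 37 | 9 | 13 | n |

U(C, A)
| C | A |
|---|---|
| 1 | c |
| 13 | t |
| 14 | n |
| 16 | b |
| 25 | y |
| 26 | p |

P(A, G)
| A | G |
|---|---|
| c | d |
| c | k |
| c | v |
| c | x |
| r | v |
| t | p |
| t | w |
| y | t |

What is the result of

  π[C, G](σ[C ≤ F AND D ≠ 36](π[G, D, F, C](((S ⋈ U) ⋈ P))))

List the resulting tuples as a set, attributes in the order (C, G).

Natural join on C: {(19, 12, 1, n, c), (22, 36, 1, c, c), (3, 19, 1, q, c), (31, 19, 26, w, p), (36, 33, 1, m, c), (37, 9, 13, n, t)}
Natural join on A: {(19, 12, 1, n, c, d), (19, 12, 1, n, c, k), (19, 12, 1, n, c, v), (19, 12, 1, n, c, x), (22, 36, 1, c, c, d), (22, 36, 1, c, c, k), (22, 36, 1, c, c, v), (22, 36, 1, c, c, x), (3, 19, 1, q, c, d), (3, 19, 1, q, c, k), (3, 19, 1, q, c, v), (3, 19, 1, q, c, x), (36, 33, 1, m, c, d), (36, 33, 1, m, c, k), (36, 33, 1, m, c, v), (36, 33, 1, m, c, x), (37, 9, 13, n, t, p), (37, 9, 13, n, t, w)}
Projecting to G, D, F, C: {(d, 12, 19, 1), (d, 19, 3, 1), (d, 33, 36, 1), (d, 36, 22, 1), (k, 12, 19, 1), (k, 19, 3, 1), (k, 33, 36, 1), (k, 36, 22, 1), (p, 9, 37, 13), (v, 12, 19, 1), (v, 19, 3, 1), (v, 33, 36, 1), (v, 36, 22, 1), (w, 9, 37, 13), (x, 12, 19, 1), (x, 19, 3, 1), (x, 33, 36, 1), (x, 36, 22, 1)}
Filtering on C ≤ F AND D ≠ 36 leaves {(d, 12, 19, 1), (d, 19, 3, 1), (d, 33, 36, 1), (k, 12, 19, 1), (k, 19, 3, 1), (k, 33, 36, 1), (p, 9, 37, 13), (v, 12, 19, 1), (v, 19, 3, 1), (v, 33, 36, 1), (w, 9, 37, 13), (x, 12, 19, 1), (x, 19, 3, 1), (x, 33, 36, 1)}.
Projecting to C, G (8 duplicate(s) eliminated): {(1, d), (1, k), (1, v), (1, x), (13, p), (13, w)}

{(1, d), (1, k), (1, v), (1, x), (13, p), (13, w)}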